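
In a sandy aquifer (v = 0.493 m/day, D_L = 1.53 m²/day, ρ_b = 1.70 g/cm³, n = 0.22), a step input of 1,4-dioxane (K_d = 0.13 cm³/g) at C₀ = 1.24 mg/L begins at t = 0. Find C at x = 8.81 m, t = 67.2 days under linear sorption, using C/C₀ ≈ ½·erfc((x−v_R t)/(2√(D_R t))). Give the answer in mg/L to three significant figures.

0.963 mg/L

Retardation factor R = 1 + ρ_b·K_d/n = 1 + 1.70 × 0.13/0.22 = 2.005.
Sorption retards both mechanisms: v_R = v/R = 0.2459 m/day, D_R = D/R = 0.7631 m²/day.
v_R·t = 0.2459 × 67.2 = 16.52448 m; 2√(D_R t) = 14.32 m; argument = (8.81 − 16.52448)/14.32 = -0.5387.
C = C₀ × ½·erfc(-0.5387) = 1.24 × 0.7769 = 0.963 mg/L.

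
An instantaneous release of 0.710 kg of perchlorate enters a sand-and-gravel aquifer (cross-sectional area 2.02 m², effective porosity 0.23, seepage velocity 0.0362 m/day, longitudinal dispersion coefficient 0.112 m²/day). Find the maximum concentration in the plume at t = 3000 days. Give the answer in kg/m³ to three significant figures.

0.0235 kg/m³

The peak of an instantaneous 1D plume sits at x = vt; there the Gaussian factor is 1 and C_max = M/(n_e·A·√(4πDt)), where n_e·A is the pore area the mass is dissolved in.
√(4πDt) = √(4π × 0.112 × 3000) = 64.98 m, so C_max = 0.710/(0.23 × 2.02 × 64.98) = 0.0235 kg/m³.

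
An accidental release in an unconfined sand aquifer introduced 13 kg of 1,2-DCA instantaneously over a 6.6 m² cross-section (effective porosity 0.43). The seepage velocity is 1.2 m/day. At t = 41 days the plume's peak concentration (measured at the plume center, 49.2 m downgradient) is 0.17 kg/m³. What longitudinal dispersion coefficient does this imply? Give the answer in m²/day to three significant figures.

At the plume center C_max = M/(n_e·A·√(4πDt)), so D = M²/(4πt·(n_e·A·C_max)²).
n_e·A·C_max = 0.43 × 6.6 × 0.17 = 0.4825 kg/m.
D = 13²/(4π × 41 × 0.4825²) = 1.41 m²/day.

1.41 m²/day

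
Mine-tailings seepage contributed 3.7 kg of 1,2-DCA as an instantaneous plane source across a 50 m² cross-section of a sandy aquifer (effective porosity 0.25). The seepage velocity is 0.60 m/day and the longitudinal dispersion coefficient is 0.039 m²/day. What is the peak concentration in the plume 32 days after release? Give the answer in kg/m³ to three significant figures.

0.0747 kg/m³

The peak of an instantaneous 1D plume sits at x = vt; there the Gaussian factor is 1 and C_max = M/(n_e·A·√(4πDt)), where n_e·A is the pore area the mass is dissolved in.
√(4πDt) = √(4π × 0.039 × 32) = 3.960 m, so C_max = 3.7/(0.25 × 50 × 3.960) = 0.0747 kg/m³.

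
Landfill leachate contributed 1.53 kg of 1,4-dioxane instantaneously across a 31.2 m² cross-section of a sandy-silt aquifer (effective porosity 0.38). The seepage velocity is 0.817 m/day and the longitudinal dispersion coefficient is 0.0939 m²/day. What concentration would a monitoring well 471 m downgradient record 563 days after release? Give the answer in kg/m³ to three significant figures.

For an instantaneous plane source, C(x,t) = M/(n_e·A·√(4πDt)) · exp(−(x−vt)²/(4Dt)), with n_e·A the pore (flow) area.
Plume center vt = 0.817 × 563 = 459.971 m, so the well at 471 m is 11.029 m downgradient of the peak.
√(4πDt) = 25.77 m, giving peak height M/(n_e·A·√(4πDt)) = 1.53/(0.38 × 31.2 × 25.77) = 0.005008 kg/m³.
(x−vt)²/(4Dt) = (11.029)²/(4 × 0.0939 × 563) = 0.5752; exp(−0.5752) = 0.5626.
C = 0.005008 × 0.5626 = 0.00282 kg/m³.

0.00282 kg/m³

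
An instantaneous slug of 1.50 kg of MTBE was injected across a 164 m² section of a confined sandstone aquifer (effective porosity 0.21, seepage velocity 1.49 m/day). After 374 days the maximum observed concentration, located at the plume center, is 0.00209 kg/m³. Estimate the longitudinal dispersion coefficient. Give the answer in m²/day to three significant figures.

At the plume center C_max = M/(n_e·A·√(4πDt)), so D = M²/(4πt·(n_e·A·C_max)²).
n_e·A·C_max = 0.21 × 164 × 0.00209 = 0.07198 kg/m.
D = 1.50²/(4π × 374 × 0.07198²) = 0.0924 m²/day.

0.0924 m²/day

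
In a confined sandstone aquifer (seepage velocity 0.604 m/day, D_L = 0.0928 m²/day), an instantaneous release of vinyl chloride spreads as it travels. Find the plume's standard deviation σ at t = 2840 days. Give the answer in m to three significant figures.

Dispersive spreading gives a Gaussian with σ² = 2Dt; advection only shifts the center.
σ = √(2 × 0.0928 × 2840) = 23.0 m.

23.0 m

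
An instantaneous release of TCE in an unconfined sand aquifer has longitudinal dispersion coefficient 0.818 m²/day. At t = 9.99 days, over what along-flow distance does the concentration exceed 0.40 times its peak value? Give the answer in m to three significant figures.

The plume is Gaussian with σ = √(2Dt) = √(2 × 0.818 × 9.99) = 4.043 m.
C/C_peak = exp(−Δx²/(2σ²)) = 0.40 ⇒ Δx = σ·√(−2 ln 0.40) = 4.043 × 1.354 = 5.474 m.
Width = 2Δx = 10.9 m.

10.9 m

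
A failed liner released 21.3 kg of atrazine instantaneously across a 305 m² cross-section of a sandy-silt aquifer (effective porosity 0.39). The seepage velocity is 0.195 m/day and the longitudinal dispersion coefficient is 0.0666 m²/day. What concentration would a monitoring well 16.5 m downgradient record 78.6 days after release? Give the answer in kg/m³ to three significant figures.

For an instantaneous plane source, C(x,t) = M/(n_e·A·√(4πDt)) · exp(−(x−vt)²/(4Dt)), with n_e·A the pore (flow) area.
Plume center vt = 0.195 × 78.6 = 15.327 m, so the well at 16.5 m is 1.173 m downgradient of the peak.
√(4πDt) = 8.111 m, giving peak height M/(n_e·A·√(4πDt)) = 21.3/(0.39 × 305 × 8.111) = 0.02208 kg/m³.
(x−vt)²/(4Dt) = (1.173)²/(4 × 0.0666 × 78.6) = 0.06571; exp(−0.06571) = 0.9364.
C = 0.02208 × 0.9364 = 0.0207 kg/m³.

0.0207 kg/m³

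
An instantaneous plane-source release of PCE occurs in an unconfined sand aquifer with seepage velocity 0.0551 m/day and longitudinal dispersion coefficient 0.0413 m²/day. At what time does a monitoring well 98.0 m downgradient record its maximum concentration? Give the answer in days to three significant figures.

1770 days

For the 1D instantaneous-source solution, setting ∂C/∂t = 0 at fixed x gives v²t² + 2Dt − x² = 0, so t = (√(D² + v²x²) − D)/v².
√(D² + v²x²) = √(0.0413² + 0.0551² × 98.0²) = 5.400; v² = 0.00303601.
t = (5.400 − 0.0413)/0.00303601 = 1770 days (vs. the pure-advection estimate x/v = 1780 d).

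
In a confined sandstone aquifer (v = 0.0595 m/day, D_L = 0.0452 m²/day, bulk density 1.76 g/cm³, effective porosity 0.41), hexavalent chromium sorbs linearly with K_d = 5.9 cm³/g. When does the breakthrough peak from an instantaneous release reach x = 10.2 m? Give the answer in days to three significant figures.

Retardation factor R = 1 + ρ_b·K_d/n = 1 + 1.76 × 5.9/0.41 = 26.33.
Sorption retards both mechanisms: v_R = v/R = 0.002260 m/day, D_R = D/R = 0.001717 m²/day.
Peak time from v_R²t² + 2D_R t − x² = 0: t = (√(D_R² + v_R²x²) − D_R)/v_R².
√(D_R² + v_R²x²) = √(0.001717² + 0.002260² × 10.2²) = 0.02312; v_R² = 5.108e-06.
t = (0.02312 − 0.001717)/5.108e-06 = 4190 days.

4190 days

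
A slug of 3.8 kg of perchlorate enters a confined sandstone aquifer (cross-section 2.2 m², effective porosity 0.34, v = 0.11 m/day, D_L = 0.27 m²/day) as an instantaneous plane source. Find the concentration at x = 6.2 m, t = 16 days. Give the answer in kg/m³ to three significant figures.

For an instantaneous plane source, C(x,t) = M/(n_e·A·√(4πDt)) · exp(−(x−vt)²/(4Dt)), with n_e·A the pore (flow) area.
Plume center vt = 0.11 × 16 = 1.76 m, so the well at 6.2 m is 4.44 m downgradient of the peak.
√(4πDt) = 7.368 m, giving peak height M/(n_e·A·√(4πDt)) = 3.8/(0.34 × 2.2 × 7.368) = 0.6895 kg/m³.
(x−vt)²/(4Dt) = (4.44)²/(4 × 0.27 × 16) = 1.141; exp(−1.141) = 0.3195.
C = 0.6895 × 0.3195 = 0.220 kg/m³.

0.220 kg/m³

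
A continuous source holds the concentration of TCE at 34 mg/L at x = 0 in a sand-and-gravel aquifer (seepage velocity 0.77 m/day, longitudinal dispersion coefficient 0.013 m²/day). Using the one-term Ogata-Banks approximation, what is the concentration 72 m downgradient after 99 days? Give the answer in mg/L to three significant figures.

33.9 mg/L

For a continuous step input, C/C₀ ≈ ½·erfc((x−vt)/(2√(Dt))).
vt = 0.77 × 99 = 76.23 m and 2√(Dt) = 2√(0.013 × 99) = 2.269 m.
Argument (x−vt)/(2√(Dt)) = (72 − 76.23)/2.269 = -1.864; ½·erfc(-1.864) = 0.9958.
C = 34 × 0.9958 = 33.9 mg/L.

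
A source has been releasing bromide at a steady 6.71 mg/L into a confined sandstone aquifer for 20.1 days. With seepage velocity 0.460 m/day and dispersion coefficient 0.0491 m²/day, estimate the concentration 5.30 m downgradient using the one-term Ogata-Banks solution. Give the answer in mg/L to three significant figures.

6.69 mg/L

For a continuous step input, C/C₀ ≈ ½·erfc((x−vt)/(2√(Dt))).
vt = 0.460 × 20.1 = 9.246 m and 2√(Dt) = 2√(0.0491 × 20.1) = 1.987 m.
Argument (x−vt)/(2√(Dt)) = (5.30 − 9.246)/1.987 = -1.986; ½·erfc(-1.986) = 0.9975.
C = 6.71 × 0.9975 = 6.69 mg/L.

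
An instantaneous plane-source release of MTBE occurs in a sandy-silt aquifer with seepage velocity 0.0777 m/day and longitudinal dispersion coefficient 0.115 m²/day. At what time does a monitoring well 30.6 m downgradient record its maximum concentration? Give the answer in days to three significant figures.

375 days

For the 1D instantaneous-source solution, setting ∂C/∂t = 0 at fixed x gives v²t² + 2Dt − x² = 0, so t = (√(D² + v²x²) − D)/v².
√(D² + v²x²) = √(0.115² + 0.0777² × 30.6²) = 2.380; v² = 0.00603729.
t = (2.380 − 0.115)/0.00603729 = 375 days (vs. the pure-advection estimate x/v = 394 d).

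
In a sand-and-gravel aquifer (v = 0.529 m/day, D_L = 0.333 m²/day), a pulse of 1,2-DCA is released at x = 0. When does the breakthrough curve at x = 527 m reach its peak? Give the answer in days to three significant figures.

For the 1D instantaneous-source solution, setting ∂C/∂t = 0 at fixed x gives v²t² + 2Dt − x² = 0, so t = (√(D² + v²x²) − D)/v².
√(D² + v²x²) = √(0.333² + 0.529² × 527²) = 278.8; v² = 0.279841.
t = (278.8 − 0.333)/0.279841 = 995 days (vs. the pure-advection estimate x/v = 996 d).

995 days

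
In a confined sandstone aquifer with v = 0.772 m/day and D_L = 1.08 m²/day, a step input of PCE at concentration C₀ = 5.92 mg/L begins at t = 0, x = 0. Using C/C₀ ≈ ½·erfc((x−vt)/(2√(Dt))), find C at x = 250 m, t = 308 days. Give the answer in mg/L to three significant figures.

For a continuous step input, C/C₀ ≈ ½·erfc((x−vt)/(2√(Dt))).
vt = 0.772 × 308 = 237.776 m and 2√(Dt) = 2√(1.08 × 308) = 36.48 m.
Argument (x−vt)/(2√(Dt)) = (250 − 237.776)/36.48 = 0.3351; ½·erfc(0.3351) = 0.3178.
C = 5.92 × 0.3178 = 1.88 mg/L.

1.88 mg/L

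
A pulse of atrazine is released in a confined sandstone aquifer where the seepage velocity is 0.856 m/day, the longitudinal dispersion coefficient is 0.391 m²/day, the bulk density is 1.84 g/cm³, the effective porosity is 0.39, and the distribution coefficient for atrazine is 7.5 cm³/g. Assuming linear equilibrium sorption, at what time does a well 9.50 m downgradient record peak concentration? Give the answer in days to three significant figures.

Retardation factor R = 1 + ρ_b·K_d/n = 1 + 1.84 × 7.5/0.39 = 36.38.
Sorption retards both mechanisms: v_R = v/R = 0.02353 m/day, D_R = D/R = 0.01075 m²/day.
Peak time from v_R²t² + 2D_R t − x² = 0: t = (√(D_R² + v_R²x²) − D_R)/v_R².
√(D_R² + v_R²x²) = √(0.01075² + 0.02353² × 9.50²) = 0.2238; v_R² = 0.0005537.
t = (0.2238 − 0.01075)/0.0005537 = 385 days.

385 days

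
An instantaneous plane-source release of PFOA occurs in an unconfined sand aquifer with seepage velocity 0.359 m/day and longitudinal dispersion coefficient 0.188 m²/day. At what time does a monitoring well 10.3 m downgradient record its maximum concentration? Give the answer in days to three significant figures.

27.3 days

For the 1D instantaneous-source solution, setting ∂C/∂t = 0 at fixed x gives v²t² + 2Dt − x² = 0, so t = (√(D² + v²x²) − D)/v².
√(D² + v²x²) = √(0.188² + 0.359² × 10.3²) = 3.702; v² = 0.128881.
t = (3.702 − 0.188)/0.128881 = 27.3 days (vs. the pure-advection estimate x/v = 28.7 d).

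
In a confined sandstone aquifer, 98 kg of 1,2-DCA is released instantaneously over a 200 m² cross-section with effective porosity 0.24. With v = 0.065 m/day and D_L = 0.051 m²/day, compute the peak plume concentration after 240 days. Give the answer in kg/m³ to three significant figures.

The peak of an instantaneous 1D plume sits at x = vt; there the Gaussian factor is 1 and C_max = M/(n_e·A·√(4πDt)), where n_e·A is the pore area the mass is dissolved in.
√(4πDt) = √(4π × 0.051 × 240) = 12.40 m, so C_max = 98/(0.24 × 200 × 12.40) = 0.165 kg/m³.

0.165 kg/m³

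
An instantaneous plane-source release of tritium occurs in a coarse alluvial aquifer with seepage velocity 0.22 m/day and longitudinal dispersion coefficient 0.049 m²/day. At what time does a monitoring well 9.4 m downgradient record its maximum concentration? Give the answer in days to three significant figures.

41.7 days

For the 1D instantaneous-source solution, setting ∂C/∂t = 0 at fixed x gives v²t² + 2Dt − x² = 0, so t = (√(D² + v²x²) − D)/v².
√(D² + v²x²) = √(0.049² + 0.22² × 9.4²) = 2.069; v² = 0.0484.
t = (2.069 − 0.049)/0.0484 = 41.7 days (vs. the pure-advection estimate x/v = 42.7 d).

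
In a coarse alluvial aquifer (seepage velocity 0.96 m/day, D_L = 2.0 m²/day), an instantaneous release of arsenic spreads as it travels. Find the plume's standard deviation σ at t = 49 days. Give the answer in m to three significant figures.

Dispersive spreading gives a Gaussian with σ² = 2Dt; advection only shifts the center.
σ = √(2 × 2.0 × 49) = 14.0 m.

14.0 m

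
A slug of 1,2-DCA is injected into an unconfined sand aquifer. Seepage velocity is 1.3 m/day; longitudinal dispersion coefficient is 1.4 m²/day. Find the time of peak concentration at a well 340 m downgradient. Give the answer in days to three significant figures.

261 days

For the 1D instantaneous-source solution, setting ∂C/∂t = 0 at fixed x gives v²t² + 2Dt − x² = 0, so t = (√(D² + v²x²) − D)/v².
√(D² + v²x²) = √(1.4² + 1.3² × 340²) = 442.0; v² = 1.69.
t = (442.0 − 1.4)/1.69 = 261 days (vs. the pure-advection estimate x/v = 262 d).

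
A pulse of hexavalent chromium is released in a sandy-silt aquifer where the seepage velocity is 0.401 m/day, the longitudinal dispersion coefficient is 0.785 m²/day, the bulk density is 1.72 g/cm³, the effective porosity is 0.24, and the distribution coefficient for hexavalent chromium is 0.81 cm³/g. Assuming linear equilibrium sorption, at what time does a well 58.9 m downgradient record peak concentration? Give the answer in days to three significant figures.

967 days

Retardation factor R = 1 + ρ_b·K_d/n = 1 + 1.72 × 0.81/0.24 = 6.805.
Sorption retards both mechanisms: v_R = v/R = 0.05893 m/day, D_R = D/R = 0.1154 m²/day.
Peak time from v_R²t² + 2D_R t − x² = 0: t = (√(D_R² + v_R²x²) − D_R)/v_R².
√(D_R² + v_R²x²) = √(0.1154² + 0.05893² × 58.9²) = 3.473; v_R² = 0.003473.
t = (3.473 − 0.1154)/0.003473 = 967 days.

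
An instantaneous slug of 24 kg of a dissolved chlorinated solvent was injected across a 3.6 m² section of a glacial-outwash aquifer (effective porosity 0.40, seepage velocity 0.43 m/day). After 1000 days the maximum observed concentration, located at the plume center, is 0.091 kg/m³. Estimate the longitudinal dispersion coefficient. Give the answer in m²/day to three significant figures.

2.67 m²/day

At the plume center C_max = M/(n_e·A·√(4πDt)), so D = M²/(4πt·(n_e·A·C_max)²).
n_e·A·C_max = 0.40 × 3.6 × 0.091 = 0.1310 kg/m.
D = 24²/(4π × 1000 × 0.1310²) = 2.67 m²/day.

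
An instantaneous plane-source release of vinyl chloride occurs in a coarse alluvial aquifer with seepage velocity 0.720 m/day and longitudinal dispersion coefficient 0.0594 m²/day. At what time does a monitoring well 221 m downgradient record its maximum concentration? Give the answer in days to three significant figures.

307 days

For the 1D instantaneous-source solution, setting ∂C/∂t = 0 at fixed x gives v²t² + 2Dt − x² = 0, so t = (√(D² + v²x²) − D)/v².
√(D² + v²x²) = √(0.0594² + 0.720² × 221²) = 159.1; v² = 0.5184.
t = (159.1 − 0.0594)/0.5184 = 307 days (vs. the pure-advection estimate x/v = 307 d).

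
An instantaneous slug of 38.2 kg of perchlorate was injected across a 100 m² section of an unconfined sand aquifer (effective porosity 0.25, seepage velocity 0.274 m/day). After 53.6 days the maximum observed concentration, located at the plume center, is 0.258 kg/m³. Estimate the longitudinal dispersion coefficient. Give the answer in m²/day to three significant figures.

At the plume center C_max = M/(n_e·A·√(4πDt)), so D = M²/(4πt·(n_e·A·C_max)²).
n_e·A·C_max = 0.25 × 100 × 0.258 = 6.450 kg/m.
D = 38.2²/(4π × 53.6 × 6.450²) = 0.0521 m²/day.

0.0521 m²/day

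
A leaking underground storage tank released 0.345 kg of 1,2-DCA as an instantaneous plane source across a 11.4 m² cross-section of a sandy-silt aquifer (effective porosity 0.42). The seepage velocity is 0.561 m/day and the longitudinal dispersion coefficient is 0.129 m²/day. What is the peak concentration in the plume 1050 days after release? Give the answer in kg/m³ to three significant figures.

0.00175 kg/m³

The peak of an instantaneous 1D plume sits at x = vt; there the Gaussian factor is 1 and C_max = M/(n_e·A·√(4πDt)), where n_e·A is the pore area the mass is dissolved in.
√(4πDt) = √(4π × 0.129 × 1050) = 41.26 m, so C_max = 0.345/(0.42 × 11.4 × 41.26) = 0.00175 kg/m³.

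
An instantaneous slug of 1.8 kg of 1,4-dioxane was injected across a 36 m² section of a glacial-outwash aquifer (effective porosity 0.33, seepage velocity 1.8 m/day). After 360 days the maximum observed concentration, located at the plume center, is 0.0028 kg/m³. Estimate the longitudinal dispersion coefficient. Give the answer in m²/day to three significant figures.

At the plume center C_max = M/(n_e·A·√(4πDt)), so D = M²/(4πt·(n_e·A·C_max)²).
n_e·A·C_max = 0.33 × 36 × 0.0028 = 0.03326 kg/m.
D = 1.8²/(4π × 360 × 0.03326²) = 0.647 m²/day.

0.647 m²/day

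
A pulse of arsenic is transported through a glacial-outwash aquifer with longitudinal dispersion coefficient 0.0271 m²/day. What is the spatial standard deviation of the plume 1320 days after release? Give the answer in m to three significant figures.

8.46 m

Dispersive spreading gives a Gaussian with σ² = 2Dt; advection only shifts the center.
σ = √(2 × 0.0271 × 1320) = 8.46 m.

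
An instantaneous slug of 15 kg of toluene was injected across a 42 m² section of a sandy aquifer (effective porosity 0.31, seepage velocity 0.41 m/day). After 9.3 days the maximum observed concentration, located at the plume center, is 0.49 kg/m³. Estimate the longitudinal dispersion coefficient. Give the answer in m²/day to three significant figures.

At the plume center C_max = M/(n_e·A·√(4πDt)), so D = M²/(4πt·(n_e·A·C_max)²).
n_e·A·C_max = 0.31 × 42 × 0.49 = 6.380 kg/m.
D = 15²/(4π × 9.3 × 6.380²) = 0.0473 m²/day.

0.0473 m²/day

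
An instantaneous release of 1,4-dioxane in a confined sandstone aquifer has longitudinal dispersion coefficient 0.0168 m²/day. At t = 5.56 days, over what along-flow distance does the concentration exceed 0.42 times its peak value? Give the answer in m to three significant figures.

The plume is Gaussian with σ = √(2Dt) = √(2 × 0.0168 × 5.56) = 0.4322 m.
C/C_peak = exp(−Δx²/(2σ²)) = 0.42 ⇒ Δx = σ·√(−2 ln 0.42) = 0.4322 × 1.317 = 0.5692 m.
Width = 2Δx = 1.14 m.

1.14 m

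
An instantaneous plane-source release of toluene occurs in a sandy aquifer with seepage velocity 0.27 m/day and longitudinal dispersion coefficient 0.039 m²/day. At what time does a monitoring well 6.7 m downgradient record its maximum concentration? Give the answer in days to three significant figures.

24.3 days

For the 1D instantaneous-source solution, setting ∂C/∂t = 0 at fixed x gives v²t² + 2Dt − x² = 0, so t = (√(D² + v²x²) − D)/v².
√(D² + v²x²) = √(0.039² + 0.27² × 6.7²) = 1.809; v² = 0.0729.
t = (1.809 − 0.039)/0.0729 = 24.3 days (vs. the pure-advection estimate x/v = 24.8 d).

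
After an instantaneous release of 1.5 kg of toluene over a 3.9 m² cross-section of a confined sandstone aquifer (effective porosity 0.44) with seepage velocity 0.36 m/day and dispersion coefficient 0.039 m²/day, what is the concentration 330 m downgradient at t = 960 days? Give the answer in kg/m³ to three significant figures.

0.00794 kg/m³

For an instantaneous plane source, C(x,t) = M/(n_e·A·√(4πDt)) · exp(−(x−vt)²/(4Dt)), with n_e·A the pore (flow) area.
Plume center vt = 0.36 × 960 = 345.6 m, so the well at 330 m is 15.6 m upgradient of the peak.
√(4πDt) = 21.69 m, giving peak height M/(n_e·A·√(4πDt)) = 1.5/(0.44 × 3.9 × 21.69) = 0.04030 kg/m³.
(x−vt)²/(4Dt) = (-15.6)²/(4 × 0.039 × 960) = 1.625; exp(−1.625) = 0.1969.
C = 0.04030 × 0.1969 = 0.00794 kg/m³.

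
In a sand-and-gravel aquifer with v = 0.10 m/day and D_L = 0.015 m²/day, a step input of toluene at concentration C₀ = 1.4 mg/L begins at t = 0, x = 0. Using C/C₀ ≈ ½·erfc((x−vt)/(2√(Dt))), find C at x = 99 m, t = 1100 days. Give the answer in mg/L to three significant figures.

1.36 mg/L

For a continuous step input, C/C₀ ≈ ½·erfc((x−vt)/(2√(Dt))).
vt = 0.10 × 1100 = 110 m and 2√(Dt) = 2√(0.015 × 1100) = 8.124 m.
Argument (x−vt)/(2√(Dt)) = (99 − 110)/8.124 = -1.354; ½·erfc(-1.354) = 0.9722.
C = 1.4 × 0.9722 = 1.36 mg/L.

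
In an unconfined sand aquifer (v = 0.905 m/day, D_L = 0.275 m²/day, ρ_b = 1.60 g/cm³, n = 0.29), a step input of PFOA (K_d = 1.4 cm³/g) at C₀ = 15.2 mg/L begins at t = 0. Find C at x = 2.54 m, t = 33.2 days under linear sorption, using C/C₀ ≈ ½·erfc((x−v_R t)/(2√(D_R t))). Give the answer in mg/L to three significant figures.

Retardation factor R = 1 + ρ_b·K_d/n = 1 + 1.60 × 1.4/0.29 = 8.724.
Sorption retards both mechanisms: v_R = v/R = 0.1037 m/day, D_R = D/R = 0.03152 m²/day.
v_R·t = 0.1037 × 33.2 = 3.44284 m; 2√(D_R t) = 2.046 m; argument = (2.54 − 3.44284)/2.046 = -0.4413.
C = C₀ × ½·erfc(-0.4413) = 15.2 × 0.7337 = 11.2 mg/L.

11.2 mg/L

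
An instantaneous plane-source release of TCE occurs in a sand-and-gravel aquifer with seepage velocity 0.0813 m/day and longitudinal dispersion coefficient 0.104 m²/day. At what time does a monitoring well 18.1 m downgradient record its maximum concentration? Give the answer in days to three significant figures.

For the 1D instantaneous-source solution, setting ∂C/∂t = 0 at fixed x gives v²t² + 2Dt − x² = 0, so t = (√(D² + v²x²) − D)/v².
√(D² + v²x²) = √(0.104² + 0.0813² × 18.1²) = 1.475; v² = 0.00660969.
t = (1.475 − 0.104)/0.00660969 = 207 days (vs. the pure-advection estimate x/v = 223 d).

207 days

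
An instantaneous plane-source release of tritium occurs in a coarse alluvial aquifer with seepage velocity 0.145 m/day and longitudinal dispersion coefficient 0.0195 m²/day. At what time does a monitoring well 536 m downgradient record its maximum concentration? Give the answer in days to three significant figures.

For the 1D instantaneous-source solution, setting ∂C/∂t = 0 at fixed x gives v²t² + 2Dt − x² = 0, so t = (√(D² + v²x²) − D)/v².
√(D² + v²x²) = √(0.0195² + 0.145² × 536²) = 77.72; v² = 0.021025.
t = (77.72 − 0.0195)/0.021025 = 3700 days (vs. the pure-advection estimate x/v = 3700 d).

3700 days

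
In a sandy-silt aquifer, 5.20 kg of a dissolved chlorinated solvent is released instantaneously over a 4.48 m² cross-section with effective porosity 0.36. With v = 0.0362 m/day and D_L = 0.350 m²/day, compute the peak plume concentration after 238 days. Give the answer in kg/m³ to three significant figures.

The peak of an instantaneous 1D plume sits at x = vt; there the Gaussian factor is 1 and C_max = M/(n_e·A·√(4πDt)), where n_e·A is the pore area the mass is dissolved in.
√(4πDt) = √(4π × 0.350 × 238) = 32.35 m, so C_max = 5.20/(0.36 × 4.48 × 32.35) = 0.0997 kg/m³.

0.0997 kg/m³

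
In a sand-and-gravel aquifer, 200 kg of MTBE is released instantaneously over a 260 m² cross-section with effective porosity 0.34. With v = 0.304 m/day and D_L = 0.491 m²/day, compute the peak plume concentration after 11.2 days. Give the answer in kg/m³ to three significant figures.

The peak of an instantaneous 1D plume sits at x = vt; there the Gaussian factor is 1 and C_max = M/(n_e·A·√(4πDt)), where n_e·A is the pore area the mass is dissolved in.
√(4πDt) = √(4π × 0.491 × 11.2) = 8.313 m, so C_max = 200/(0.34 × 260 × 8.313) = 0.272 kg/m³.

0.272 kg/m³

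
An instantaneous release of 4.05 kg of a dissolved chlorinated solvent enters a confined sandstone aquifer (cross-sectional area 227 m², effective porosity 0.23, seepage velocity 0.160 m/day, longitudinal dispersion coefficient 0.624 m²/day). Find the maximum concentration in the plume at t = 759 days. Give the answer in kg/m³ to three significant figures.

0.00101 kg/m³

The peak of an instantaneous 1D plume sits at x = vt; there the Gaussian factor is 1 and C_max = M/(n_e·A·√(4πDt)), where n_e·A is the pore area the mass is dissolved in.
√(4πDt) = √(4π × 0.624 × 759) = 77.15 m, so C_max = 4.05/(0.23 × 227 × 77.15) = 0.00101 kg/m³.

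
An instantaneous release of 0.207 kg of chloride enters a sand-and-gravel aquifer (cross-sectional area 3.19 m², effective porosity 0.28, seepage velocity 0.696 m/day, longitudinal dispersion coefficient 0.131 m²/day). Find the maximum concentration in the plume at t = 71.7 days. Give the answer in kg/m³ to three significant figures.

The peak of an instantaneous 1D plume sits at x = vt; there the Gaussian factor is 1 and C_max = M/(n_e·A·√(4πDt)), where n_e·A is the pore area the mass is dissolved in.
√(4πDt) = √(4π × 0.131 × 71.7) = 10.86 m, so C_max = 0.207/(0.28 × 3.19 × 10.86) = 0.0213 kg/m³.

0.0213 kg/m³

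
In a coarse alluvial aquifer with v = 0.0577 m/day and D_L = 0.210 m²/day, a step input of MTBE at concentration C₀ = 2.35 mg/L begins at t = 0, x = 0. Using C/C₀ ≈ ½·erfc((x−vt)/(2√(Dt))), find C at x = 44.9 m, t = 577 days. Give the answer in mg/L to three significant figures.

For a continuous step input, C/C₀ ≈ ½·erfc((x−vt)/(2√(Dt))).
vt = 0.0577 × 577 = 33.2929 m and 2√(Dt) = 2√(0.210 × 577) = 22.02 m.
Argument (x−vt)/(2√(Dt)) = (44.9 − 33.2929)/22.02 = 0.5271; ½·erfc(0.5271) = 0.2280.
C = 2.35 × 0.2280 = 0.536 mg/L.

0.536 mg/L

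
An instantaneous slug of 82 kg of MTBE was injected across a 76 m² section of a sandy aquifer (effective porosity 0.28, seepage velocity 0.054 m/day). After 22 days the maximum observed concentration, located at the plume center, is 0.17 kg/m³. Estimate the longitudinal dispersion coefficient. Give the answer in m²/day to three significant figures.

At the plume center C_max = M/(n_e·A·√(4πDt)), so D = M²/(4πt·(n_e·A·C_max)²).
n_e·A·C_max = 0.28 × 76 × 0.17 = 3.618 kg/m.
D = 82²/(4π × 22 × 3.618²) = 1.86 m²/day.

1.86 m²/day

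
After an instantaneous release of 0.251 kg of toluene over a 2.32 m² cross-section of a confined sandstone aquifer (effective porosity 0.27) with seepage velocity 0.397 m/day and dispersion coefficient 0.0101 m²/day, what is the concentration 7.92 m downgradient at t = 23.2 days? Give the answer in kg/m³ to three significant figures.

For an instantaneous plane source, C(x,t) = M/(n_e·A·√(4πDt)) · exp(−(x−vt)²/(4Dt)), with n_e·A the pore (flow) area.
Plume center vt = 0.397 × 23.2 = 9.2104 m, so the well at 7.92 m is 1.2904 m upgradient of the peak.
√(4πDt) = 1.716 m, giving peak height M/(n_e·A·√(4πDt)) = 0.251/(0.27 × 2.32 × 1.716) = 0.2335 kg/m³.
(x−vt)²/(4Dt) = (-1.2904)²/(4 × 0.0101 × 23.2) = 1.777; exp(−1.777) = 0.1691.
C = 0.2335 × 0.1691 = 0.0395 kg/m³.

0.0395 kg/m³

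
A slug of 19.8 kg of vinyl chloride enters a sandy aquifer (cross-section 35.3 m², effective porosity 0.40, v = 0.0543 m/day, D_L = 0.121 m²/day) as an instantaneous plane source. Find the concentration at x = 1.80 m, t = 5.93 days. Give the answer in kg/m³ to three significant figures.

0.218 kg/m³

For an instantaneous plane source, C(x,t) = M/(n_e·A·√(4πDt)) · exp(−(x−vt)²/(4Dt)), with n_e·A the pore (flow) area.
Plume center vt = 0.0543 × 5.93 = 0.321999 m, so the well at 1.80 m is 1.478001 m downgradient of the peak.
√(4πDt) = 3.003 m, giving peak height M/(n_e·A·√(4πDt)) = 19.8/(0.40 × 35.3 × 3.003) = 0.4670 kg/m³.
(x−vt)²/(4Dt) = (1.478001)²/(4 × 0.121 × 5.93) = 0.7611; exp(−0.7611) = 0.4672.
C = 0.4670 × 0.4672 = 0.218 kg/m³.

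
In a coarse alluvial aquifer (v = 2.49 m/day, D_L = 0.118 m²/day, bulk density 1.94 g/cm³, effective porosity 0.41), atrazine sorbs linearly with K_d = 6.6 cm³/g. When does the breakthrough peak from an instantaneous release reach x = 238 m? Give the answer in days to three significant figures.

Retardation factor R = 1 + ρ_b·K_d/n = 1 + 1.94 × 6.6/0.41 = 32.23.
Sorption retards both mechanisms: v_R = v/R = 0.07726 m/day, D_R = D/R = 0.003661 m²/day.
Peak time from v_R²t² + 2D_R t − x² = 0: t = (√(D_R² + v_R²x²) − D_R)/v_R².
√(D_R² + v_R²x²) = √(0.003661² + 0.07726² × 238²) = 18.39; v_R² = 0.005969.
t = (18.39 − 0.003661)/0.005969 = 3080 days.

3080 days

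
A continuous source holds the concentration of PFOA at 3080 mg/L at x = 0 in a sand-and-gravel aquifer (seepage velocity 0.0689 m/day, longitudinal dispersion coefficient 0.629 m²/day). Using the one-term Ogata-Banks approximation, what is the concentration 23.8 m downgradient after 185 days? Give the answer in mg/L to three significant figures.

For a continuous step input, C/C₀ ≈ ½·erfc((x−vt)/(2√(Dt))).
vt = 0.0689 × 185 = 12.7465 m and 2√(Dt) = 2√(0.629 × 185) = 21.57 m.
Argument (x−vt)/(2√(Dt)) = (23.8 − 12.7465)/21.57 = 0.5124; ½·erfc(0.5124) = 0.2343.
C = 3080 × 0.2343 = 722 mg/L.

722 mg/L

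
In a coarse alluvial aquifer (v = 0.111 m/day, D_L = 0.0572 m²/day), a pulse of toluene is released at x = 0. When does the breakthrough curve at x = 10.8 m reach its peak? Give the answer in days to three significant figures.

92.8 days

For the 1D instantaneous-source solution, setting ∂C/∂t = 0 at fixed x gives v²t² + 2Dt − x² = 0, so t = (√(D² + v²x²) − D)/v².
√(D² + v²x²) = √(0.0572² + 0.111² × 10.8²) = 1.200; v² = 0.012321.
t = (1.200 − 0.0572)/0.012321 = 92.8 days (vs. the pure-advection estimate x/v = 97.3 d).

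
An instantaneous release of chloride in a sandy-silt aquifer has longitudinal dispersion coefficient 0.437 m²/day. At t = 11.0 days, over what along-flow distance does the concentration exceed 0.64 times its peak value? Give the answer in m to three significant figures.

The plume is Gaussian with σ = √(2Dt) = √(2 × 0.437 × 11.0) = 3.101 m.
C/C_peak = exp(−Δx²/(2σ²)) = 0.64 ⇒ Δx = σ·√(−2 ln 0.64) = 3.101 × 0.9448 = 2.930 m.
Width = 2Δx = 5.86 m.

5.86 m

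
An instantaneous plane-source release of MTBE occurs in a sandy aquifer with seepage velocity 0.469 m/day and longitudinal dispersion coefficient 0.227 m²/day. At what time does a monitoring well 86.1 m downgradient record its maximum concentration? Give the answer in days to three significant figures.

183 days

For the 1D instantaneous-source solution, setting ∂C/∂t = 0 at fixed x gives v²t² + 2Dt − x² = 0, so t = (√(D² + v²x²) − D)/v².
√(D² + v²x²) = √(0.227² + 0.469² × 86.1²) = 40.38; v² = 0.219961.
t = (40.38 − 0.227)/0.219961 = 183 days (vs. the pure-advection estimate x/v = 184 d).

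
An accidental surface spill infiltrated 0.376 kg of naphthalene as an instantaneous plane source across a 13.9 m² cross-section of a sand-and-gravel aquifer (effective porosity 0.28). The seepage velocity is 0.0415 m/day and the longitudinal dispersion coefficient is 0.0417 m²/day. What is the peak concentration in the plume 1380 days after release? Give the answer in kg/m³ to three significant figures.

0.00359 kg/m³

The peak of an instantaneous 1D plume sits at x = vt; there the Gaussian factor is 1 and C_max = M/(n_e·A·√(4πDt)), where n_e·A is the pore area the mass is dissolved in.
√(4πDt) = √(4π × 0.0417 × 1380) = 26.89 m, so C_max = 0.376/(0.28 × 13.9 × 26.89) = 0.00359 kg/m³.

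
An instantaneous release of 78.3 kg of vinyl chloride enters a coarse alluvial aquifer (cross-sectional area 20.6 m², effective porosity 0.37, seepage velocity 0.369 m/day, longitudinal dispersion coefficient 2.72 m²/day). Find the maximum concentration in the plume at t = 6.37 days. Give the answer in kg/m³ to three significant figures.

0.696 kg/m³

The peak of an instantaneous 1D plume sits at x = vt; there the Gaussian factor is 1 and C_max = M/(n_e·A·√(4πDt)), where n_e·A is the pore area the mass is dissolved in.
√(4πDt) = √(4π × 2.72 × 6.37) = 14.76 m, so C_max = 78.3/(0.37 × 20.6 × 14.76) = 0.696 kg/m³.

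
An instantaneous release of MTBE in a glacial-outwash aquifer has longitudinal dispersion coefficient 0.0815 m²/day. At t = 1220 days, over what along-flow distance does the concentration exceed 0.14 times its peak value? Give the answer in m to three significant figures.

The plume is Gaussian with σ = √(2Dt) = √(2 × 0.0815 × 1220) = 14.10 m.
C/C_peak = exp(−Δx²/(2σ²)) = 0.14 ⇒ Δx = σ·√(−2 ln 0.14) = 14.10 × 1.983 = 27.96 m.
Width = 2Δx = 55.9 m.

55.9 m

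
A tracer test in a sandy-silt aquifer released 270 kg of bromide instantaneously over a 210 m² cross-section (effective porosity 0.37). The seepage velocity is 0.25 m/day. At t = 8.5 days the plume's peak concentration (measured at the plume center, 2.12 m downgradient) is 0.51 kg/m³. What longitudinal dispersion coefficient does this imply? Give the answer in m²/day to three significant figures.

0.435 m²/day

At the plume center C_max = M/(n_e·A·√(4πDt)), so D = M²/(4πt·(n_e·A·C_max)²).
n_e·A·C_max = 0.37 × 210 × 0.51 = 39.63 kg/m.
D = 270²/(4π × 8.5 × 39.63²) = 0.435 m²/day.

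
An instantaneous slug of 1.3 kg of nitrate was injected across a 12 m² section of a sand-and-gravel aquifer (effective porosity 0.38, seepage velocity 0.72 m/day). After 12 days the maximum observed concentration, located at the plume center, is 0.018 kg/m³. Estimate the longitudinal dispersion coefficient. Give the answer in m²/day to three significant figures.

At the plume center C_max = M/(n_e·A·√(4πDt)), so D = M²/(4πt·(n_e·A·C_max)²).
n_e·A·C_max = 0.38 × 12 × 0.018 = 0.08208 kg/m.
D = 1.3²/(4π × 12 × 0.08208²) = 1.66 m²/day.

1.66 m²/day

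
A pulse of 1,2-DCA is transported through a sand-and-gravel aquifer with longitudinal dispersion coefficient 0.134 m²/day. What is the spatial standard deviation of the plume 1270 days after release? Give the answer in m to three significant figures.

18.4 m

Dispersive spreading gives a Gaussian with σ² = 2Dt; advection only shifts the center.
σ = √(2 × 0.134 × 1270) = 18.4 m.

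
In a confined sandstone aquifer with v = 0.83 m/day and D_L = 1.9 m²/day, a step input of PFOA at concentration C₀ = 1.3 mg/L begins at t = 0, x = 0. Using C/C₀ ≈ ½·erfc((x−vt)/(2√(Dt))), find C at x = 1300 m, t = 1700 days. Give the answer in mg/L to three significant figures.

For a continuous step input, C/C₀ ≈ ½·erfc((x−vt)/(2√(Dt))).
vt = 0.83 × 1700 = 1411 m and 2√(Dt) = 2√(1.9 × 1700) = 113.7 m.
Argument (x−vt)/(2√(Dt)) = (1300 − 1411)/113.7 = -0.9763; ½·erfc(-0.9763) = 0.9163.
C = 1.3 × 0.9163 = 1.19 mg/L.

1.19 mg/L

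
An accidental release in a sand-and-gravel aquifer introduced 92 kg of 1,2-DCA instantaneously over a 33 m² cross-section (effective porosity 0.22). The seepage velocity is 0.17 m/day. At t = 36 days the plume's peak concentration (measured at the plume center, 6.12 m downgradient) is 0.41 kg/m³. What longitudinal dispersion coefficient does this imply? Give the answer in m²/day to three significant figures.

At the plume center C_max = M/(n_e·A·√(4πDt)), so D = M²/(4πt·(n_e·A·C_max)²).
n_e·A·C_max = 0.22 × 33 × 0.41 = 2.977 kg/m.
D = 92²/(4π × 36 × 2.977²) = 2.11 m²/day.

2.11 m²/day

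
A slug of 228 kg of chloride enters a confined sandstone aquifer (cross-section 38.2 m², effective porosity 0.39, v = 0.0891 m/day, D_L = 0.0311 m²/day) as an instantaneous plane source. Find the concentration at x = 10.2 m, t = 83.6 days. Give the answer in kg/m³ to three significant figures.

1.29 kg/m³

For an instantaneous plane source, C(x,t) = M/(n_e·A·√(4πDt)) · exp(−(x−vt)²/(4Dt)), with n_e·A the pore (flow) area.
Plume center vt = 0.0891 × 83.6 = 7.44876 m, so the well at 10.2 m is 2.75124 m downgradient of the peak.
√(4πDt) = 5.716 m, giving peak height M/(n_e·A·√(4πDt)) = 228/(0.39 × 38.2 × 5.716) = 2.677 kg/m³.
(x−vt)²/(4Dt) = (2.75124)²/(4 × 0.0311 × 83.6) = 0.7278; exp(−0.7278) = 0.4830.
C = 2.677 × 0.4830 = 1.29 kg/m³.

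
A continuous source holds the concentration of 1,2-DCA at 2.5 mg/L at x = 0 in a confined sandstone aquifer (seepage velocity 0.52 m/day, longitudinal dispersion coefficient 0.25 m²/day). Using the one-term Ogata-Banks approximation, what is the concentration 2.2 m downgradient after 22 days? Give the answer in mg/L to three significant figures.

2.49 mg/L

For a continuous step input, C/C₀ ≈ ½·erfc((x−vt)/(2√(Dt))).
vt = 0.52 × 22 = 11.44 m and 2√(Dt) = 2√(0.25 × 22) = 4.690 m.
Argument (x−vt)/(2√(Dt)) = (2.2 − 11.44)/4.690 = -1.970; ½·erfc(-1.970) = 0.9973.
C = 2.5 × 0.9973 = 2.49 mg/L.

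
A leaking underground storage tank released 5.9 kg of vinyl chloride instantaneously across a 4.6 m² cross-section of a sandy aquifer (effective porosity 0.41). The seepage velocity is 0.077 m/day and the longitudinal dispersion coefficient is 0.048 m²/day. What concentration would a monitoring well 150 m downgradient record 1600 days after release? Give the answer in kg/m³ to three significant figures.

0.00972 kg/m³

For an instantaneous plane source, C(x,t) = M/(n_e·A·√(4πDt)) · exp(−(x−vt)²/(4Dt)), with n_e·A the pore (flow) area.
Plume center vt = 0.077 × 1600 = 123.2 m, so the well at 150 m is 26.8 m downgradient of the peak.
√(4πDt) = 31.07 m, giving peak height M/(n_e·A·√(4πDt)) = 5.9/(0.41 × 4.6 × 31.07) = 0.1007 kg/m³.
(x−vt)²/(4Dt) = (26.8)²/(4 × 0.048 × 1600) = 2.338; exp(−2.338) = 0.09652.
C = 0.1007 × 0.09652 = 0.00972 kg/m³.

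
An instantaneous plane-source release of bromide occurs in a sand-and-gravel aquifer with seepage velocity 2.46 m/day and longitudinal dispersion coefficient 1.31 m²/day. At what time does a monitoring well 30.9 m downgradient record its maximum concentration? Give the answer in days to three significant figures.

12.3 days

For the 1D instantaneous-source solution, setting ∂C/∂t = 0 at fixed x gives v²t² + 2Dt − x² = 0, so t = (√(D² + v²x²) − D)/v².
√(D² + v²x²) = √(1.31² + 2.46² × 30.9²) = 76.03; v² = 6.0516.
t = (76.03 − 1.31)/6.0516 = 12.3 days (vs. the pure-advection estimate x/v = 12.6 d).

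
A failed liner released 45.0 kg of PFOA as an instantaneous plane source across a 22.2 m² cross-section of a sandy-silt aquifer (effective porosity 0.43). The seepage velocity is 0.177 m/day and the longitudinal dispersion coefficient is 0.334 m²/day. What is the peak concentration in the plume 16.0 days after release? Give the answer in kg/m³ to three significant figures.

0.575 kg/m³

The peak of an instantaneous 1D plume sits at x = vt; there the Gaussian factor is 1 and C_max = M/(n_e·A·√(4πDt)), where n_e·A is the pore area the mass is dissolved in.
√(4πDt) = √(4π × 0.334 × 16.0) = 8.195 m, so C_max = 45.0/(0.43 × 22.2 × 8.195) = 0.575 kg/m³.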